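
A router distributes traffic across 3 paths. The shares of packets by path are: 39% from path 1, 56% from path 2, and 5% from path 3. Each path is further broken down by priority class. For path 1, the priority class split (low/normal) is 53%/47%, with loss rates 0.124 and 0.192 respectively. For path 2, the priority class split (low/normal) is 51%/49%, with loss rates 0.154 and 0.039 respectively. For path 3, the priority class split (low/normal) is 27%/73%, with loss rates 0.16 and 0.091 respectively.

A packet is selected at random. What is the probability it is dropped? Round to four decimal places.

P(L) ≈ 0.1210

P(L|1) = 0.53·0.124 + 0.47·0.192 = 0.06572 + 0.09024 = 0.15596
P(L|2) = 0.51·0.154 + 0.49·0.039 = 0.07854 + 0.01911 = 0.09765
P(L|3) = 0.27·0.16 + 0.73·0.091 = 0.0432 + 0.06643 = 0.10963
By total probability over the outer partition,
P(L) = 0.39·0.15596 + 0.56·0.09765 + 0.05·0.10963
      = 0.0608244 + 0.054684 + 0.0054815 = 0.1209899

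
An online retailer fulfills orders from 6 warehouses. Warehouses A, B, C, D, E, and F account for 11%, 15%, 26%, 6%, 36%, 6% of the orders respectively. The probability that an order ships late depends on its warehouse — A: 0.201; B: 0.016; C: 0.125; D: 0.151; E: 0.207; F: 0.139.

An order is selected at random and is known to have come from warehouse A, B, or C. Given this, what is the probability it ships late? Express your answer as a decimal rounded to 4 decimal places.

Let S = {A, B, C}.
P(S) = 0.11 + 0.15 + 0.26 = 0.52.
P(L ∩ S) = 0.201·0.11 + 0.016·0.15 + 0.125·0.26 = 0.02211 + 0.0024 + 0.0325 = 0.05701.
P(L | S) = 0.05701 / 0.52 = 0.109635…

0.1096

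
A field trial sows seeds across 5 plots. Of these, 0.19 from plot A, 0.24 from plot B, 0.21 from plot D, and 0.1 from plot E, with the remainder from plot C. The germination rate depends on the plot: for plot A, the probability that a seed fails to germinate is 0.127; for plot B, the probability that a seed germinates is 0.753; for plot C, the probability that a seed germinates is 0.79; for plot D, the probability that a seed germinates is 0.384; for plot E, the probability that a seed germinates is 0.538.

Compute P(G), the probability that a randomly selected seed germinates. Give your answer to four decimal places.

0.6864

P(C) = 1 − (0.19 + 0.24 + 0.21 + 0.1) = 0.26.
P(G|A) = 1 − 0.127 = 0.873.
By the law of total probability,
P(G) = P(G|A)·P(A) + P(G|B)·P(B) + P(G|C)·P(C) + P(G|D)·P(D) + P(G|E)·P(E)
      = 0.873·0.19 + 0.753·0.24 + 0.79·0.26 + 0.384·0.21 + 0.538·0.1
      = 0.16587 + 0.18072 + 0.2054 + 0.08064 + 0.0538 = 0.68643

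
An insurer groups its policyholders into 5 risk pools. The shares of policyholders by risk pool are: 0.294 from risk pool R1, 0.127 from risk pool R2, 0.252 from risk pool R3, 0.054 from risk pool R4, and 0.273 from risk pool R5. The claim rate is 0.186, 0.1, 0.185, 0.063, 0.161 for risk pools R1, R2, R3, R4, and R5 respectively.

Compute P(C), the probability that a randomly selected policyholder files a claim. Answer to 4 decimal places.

By the law of total probability,
P(C) = P(C|R1)·P(R1) + P(C|R2)·P(R2) + P(C|R3)·P(R3) + P(C|R4)·P(R4) + P(C|R5)·P(R5)
      = 0.186·0.294 + 0.1·0.127 + 0.185·0.252 + 0.063·0.054 + 0.161·0.273
      = 0.054684 + 0.0127 + 0.04662 + 0.003402 + 0.043953 = 0.161359

P(C) ≈ 0.1614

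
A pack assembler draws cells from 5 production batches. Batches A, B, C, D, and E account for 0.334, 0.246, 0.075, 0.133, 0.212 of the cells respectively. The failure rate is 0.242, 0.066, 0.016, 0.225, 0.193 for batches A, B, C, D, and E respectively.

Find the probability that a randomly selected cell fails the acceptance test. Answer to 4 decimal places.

P(F) = P(F|A)·P(A) + P(F|B)·P(B) + P(F|C)·P(C) + P(F|D)·P(D) + P(F|E)·P(E)
      = 0.242·0.334 + 0.066·0.246 + 0.016·0.075 + 0.225·0.133 + 0.193·0.212
      = 0.080828 + 0.016236 + 0.0012 + 0.029925 + 0.040916 = 0.169105

P(F) ≈ 0.1691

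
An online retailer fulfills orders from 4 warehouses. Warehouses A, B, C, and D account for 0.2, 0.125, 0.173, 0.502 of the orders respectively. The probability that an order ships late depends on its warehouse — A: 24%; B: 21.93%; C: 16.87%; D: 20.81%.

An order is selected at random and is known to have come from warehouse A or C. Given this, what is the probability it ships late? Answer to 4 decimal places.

Let S = {A, C}.
P(S) = 0.2 + 0.173 = 0.373.
P(L ∩ S) = 0.24·0.2 + 0.1687·0.173 = 0.048 + 0.0291851 = 0.0771851.
P(L | S) = 0.0771851 / 0.373 = 0.206931…

0.2069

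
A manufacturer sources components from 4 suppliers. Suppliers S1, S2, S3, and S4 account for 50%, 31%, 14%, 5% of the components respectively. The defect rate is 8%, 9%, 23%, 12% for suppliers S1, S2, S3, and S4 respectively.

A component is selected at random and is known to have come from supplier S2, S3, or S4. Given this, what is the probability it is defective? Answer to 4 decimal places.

0.1322

Let S = {S2, S3, S4}.
P(S) = 0.31 + 0.14 + 0.05 = 0.5.
P(D ∩ S) = 0.09·0.31 + 0.23·0.14 + 0.12·0.05 = 0.0279 + 0.0322 + 0.006 = 0.0661.
P(D | S) = 0.0661 / 0.5 = 0.132200…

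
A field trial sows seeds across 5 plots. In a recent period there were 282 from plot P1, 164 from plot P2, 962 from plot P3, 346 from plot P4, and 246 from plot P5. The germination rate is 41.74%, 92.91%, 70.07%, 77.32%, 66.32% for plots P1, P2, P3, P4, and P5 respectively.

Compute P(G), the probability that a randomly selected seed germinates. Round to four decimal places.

P(G) ≈ 0.6874

Total: 282 + 164 + 962 + 346 + 246 = 2000.
P(P1) = 282/2000 = 0.141. P(P2) = 164/2000 = 0.082. P(P3) = 962/2000 = 0.481. P(P4) = 346/2000 = 0.173. P(P5) = 246/2000 = 0.123.
P(G) = P(G|P1)·P(P1) + P(G|P2)·P(P2) + P(G|P3)·P(P3) + P(G|P4)·P(P4) + P(G|P5)·P(P5)
      = 0.4174·0.141 + 0.9291·0.082 + 0.7007·0.481 + 0.7732·0.173 + 0.6632·0.123
      = 0.0588534 + 0.0761862 + 0.3370367 + 0.1337636 + 0.0815736 = 0.6874135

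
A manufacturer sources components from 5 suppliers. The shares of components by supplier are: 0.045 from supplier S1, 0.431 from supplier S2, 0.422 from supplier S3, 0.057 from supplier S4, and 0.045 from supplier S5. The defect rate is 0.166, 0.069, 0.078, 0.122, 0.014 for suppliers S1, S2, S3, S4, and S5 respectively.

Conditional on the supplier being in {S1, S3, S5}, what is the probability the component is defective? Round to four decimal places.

Let S = {S1, S3, S5}.
P(S) = 0.045 + 0.422 + 0.045 = 0.512.
P(D ∩ S) = 0.166·0.045 + 0.078·0.422 + 0.014·0.045 = 0.00747 + 0.032916 + 0.00063 = 0.041016.
P(D | S) = 0.041016 / 0.512 = 0.080109…

0.0801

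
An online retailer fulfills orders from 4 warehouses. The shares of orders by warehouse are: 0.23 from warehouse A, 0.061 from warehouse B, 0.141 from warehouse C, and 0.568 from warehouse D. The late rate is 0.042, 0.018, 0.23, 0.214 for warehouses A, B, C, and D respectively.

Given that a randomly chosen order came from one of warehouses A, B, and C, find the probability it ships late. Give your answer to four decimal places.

Let S = {A, B, C}.
P(S) = 0.23 + 0.061 + 0.141 = 0.432.
P(L ∩ S) = 0.042·0.23 + 0.018·0.061 + 0.23·0.141 = 0.00966 + 0.001098 + 0.03243 = 0.043188.
P(L | S) = 0.043188 / 0.432 = 0.099972…

P(L|S) ≈ 0.1000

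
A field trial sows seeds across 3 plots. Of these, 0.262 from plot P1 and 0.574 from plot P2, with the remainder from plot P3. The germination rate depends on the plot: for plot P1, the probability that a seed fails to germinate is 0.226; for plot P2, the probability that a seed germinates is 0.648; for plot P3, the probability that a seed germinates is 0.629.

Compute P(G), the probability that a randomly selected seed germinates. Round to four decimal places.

P(P3) = 1 − (0.262 + 0.574) = 0.164.
P(G|P1) = 1 − 0.226 = 0.774.
P(G) = P(G|P1)·P(P1) + P(G|P2)·P(P2) + P(G|P3)·P(P3)
      = 0.774·0.262 + 0.648·0.574 + 0.629·0.164
      = 0.202788 + 0.371952 + 0.103156 = 0.677896

0.6779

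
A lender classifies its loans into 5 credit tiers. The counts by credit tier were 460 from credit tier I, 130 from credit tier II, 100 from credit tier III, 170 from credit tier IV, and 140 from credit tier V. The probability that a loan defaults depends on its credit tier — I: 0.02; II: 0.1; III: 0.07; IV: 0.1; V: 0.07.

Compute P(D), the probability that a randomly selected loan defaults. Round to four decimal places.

Total: 460 + 130 + 100 + 170 + 140 = 1000.
P(I) = 460/1000 = 0.46. P(II) = 130/1000 = 0.13. P(III) = 100/1000 = 0.1. P(IV) = 170/1000 = 0.17. P(V) = 140/1000 = 0.14.
P(D) = P(D|I)·P(I) + P(D|II)·P(II) + P(D|III)·P(III) + P(D|IV)·P(IV) + P(D|V)·P(V)
      = 0.02·0.46 + 0.1·0.13 + 0.07·0.1 + 0.1·0.17 + 0.07·0.14
      = 0.0092 + 0.013 + 0.007 + 0.017 + 0.0098 = 0.056

P(D) ≈ 0.0560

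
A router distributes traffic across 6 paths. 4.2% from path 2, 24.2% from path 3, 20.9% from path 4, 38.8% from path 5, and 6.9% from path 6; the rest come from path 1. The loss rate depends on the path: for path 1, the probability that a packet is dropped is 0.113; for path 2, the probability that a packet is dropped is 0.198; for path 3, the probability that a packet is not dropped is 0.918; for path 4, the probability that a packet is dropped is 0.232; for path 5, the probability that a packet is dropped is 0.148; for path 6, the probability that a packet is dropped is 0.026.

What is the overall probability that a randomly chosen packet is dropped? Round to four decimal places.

P(1) = 1 − (0.042 + 0.242 + 0.209 + 0.388 + 0.069) = 0.05.
P(L|3) = 1 − 0.918 = 0.082.
P(L) = P(L|1)·P(1) + P(L|2)·P(2) + P(L|3)·P(3) + P(L|4)·P(4) + P(L|5)·P(5) + P(L|6)·P(6)
      = 0.113·0.05 + 0.198·0.042 + 0.082·0.242 + 0.232·0.209 + 0.148·0.388 + 0.026·0.069
      = 0.00565 + 0.008316 + 0.019844 + 0.048488 + 0.057424 + 0.001794 = 0.141516

P(L) ≈ 0.1415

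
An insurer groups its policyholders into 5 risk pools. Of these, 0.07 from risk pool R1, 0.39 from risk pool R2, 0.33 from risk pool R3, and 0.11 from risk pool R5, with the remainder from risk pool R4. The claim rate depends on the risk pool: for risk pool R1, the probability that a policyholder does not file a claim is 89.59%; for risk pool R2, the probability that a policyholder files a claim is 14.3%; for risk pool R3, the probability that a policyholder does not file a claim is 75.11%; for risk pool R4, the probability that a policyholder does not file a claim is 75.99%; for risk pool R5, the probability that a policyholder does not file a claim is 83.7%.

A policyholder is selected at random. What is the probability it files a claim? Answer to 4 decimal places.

0.1871

P(R4) = 1 − (0.07 + 0.39 + 0.33 + 0.11) = 0.1.
P(C|R1) = 1 − 0.8959 = 0.1041.
P(C|R3) = 1 − 0.7511 = 0.2489.
P(C|R4) = 1 − 0.7599 = 0.2401.
P(C|R5) = 1 − 0.837 = 0.163.
P(C) = P(C|R1)·P(R1) + P(C|R2)·P(R2) + P(C|R3)·P(R3) + P(C|R4)·P(R4) + P(C|R5)·P(R5)
      = 0.1041·0.07 + 0.143·0.39 + 0.2489·0.33 + 0.2401·0.1 + 0.163·0.11
      = 0.007287 + 0.05577 + 0.082137 + 0.02401 + 0.01793 = 0.187134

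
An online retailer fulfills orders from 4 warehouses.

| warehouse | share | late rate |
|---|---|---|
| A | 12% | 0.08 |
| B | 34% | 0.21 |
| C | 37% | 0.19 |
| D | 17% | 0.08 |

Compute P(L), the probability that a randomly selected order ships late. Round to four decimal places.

P(L) ≈ 0.1649

P(L) = P(L|A)·P(A) + P(L|B)·P(B) + P(L|C)·P(C) + P(L|D)·P(D)
      = 0.08·0.12 + 0.21·0.34 + 0.19·0.37 + 0.08·0.17
      = 0.0096 + 0.0714 + 0.0703 + 0.0136 = 0.1649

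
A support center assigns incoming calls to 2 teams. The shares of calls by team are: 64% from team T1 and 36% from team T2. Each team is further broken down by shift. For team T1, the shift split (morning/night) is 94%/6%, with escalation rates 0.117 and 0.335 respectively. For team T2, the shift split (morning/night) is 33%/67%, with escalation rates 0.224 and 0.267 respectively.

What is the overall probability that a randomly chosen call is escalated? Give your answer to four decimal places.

P(E) ≈ 0.1743

P(E|T1) = 0.94·0.117 + 0.06·0.335 = 0.10998 + 0.0201 = 0.13008
P(E|T2) = 0.33·0.224 + 0.67·0.267 = 0.07392 + 0.17889 = 0.25281
By total probability over the outer partition,
P(E) = 0.64·0.13008 + 0.36·0.25281
      = 0.0832512 + 0.0910116 = 0.1742628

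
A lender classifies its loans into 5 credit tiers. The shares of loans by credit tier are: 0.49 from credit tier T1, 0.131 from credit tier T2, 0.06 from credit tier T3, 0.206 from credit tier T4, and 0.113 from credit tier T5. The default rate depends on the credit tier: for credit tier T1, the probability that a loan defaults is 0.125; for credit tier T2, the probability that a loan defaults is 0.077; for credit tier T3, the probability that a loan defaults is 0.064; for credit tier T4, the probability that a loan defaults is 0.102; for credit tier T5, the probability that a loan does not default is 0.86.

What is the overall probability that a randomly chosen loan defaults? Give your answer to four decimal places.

P(D|T5) = 1 − 0.86 = 0.14.
P(D) = P(D|T1)·P(T1) + P(D|T2)·P(T2) + P(D|T3)·P(T3) + P(D|T4)·P(T4) + P(D|T5)·P(T5)
      = 0.125·0.49 + 0.077·0.131 + 0.064·0.06 + 0.102·0.206 + 0.14·0.113
      = 0.06125 + 0.010087 + 0.00384 + 0.021012 + 0.01582 = 0.112009

P(D) ≈ 0.1120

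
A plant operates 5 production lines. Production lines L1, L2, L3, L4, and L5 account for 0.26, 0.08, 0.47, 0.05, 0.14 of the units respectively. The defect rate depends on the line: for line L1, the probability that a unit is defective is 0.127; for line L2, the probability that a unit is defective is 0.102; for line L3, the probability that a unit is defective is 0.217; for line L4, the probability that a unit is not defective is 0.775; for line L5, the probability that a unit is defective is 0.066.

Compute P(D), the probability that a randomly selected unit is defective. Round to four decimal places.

P(D|L4) = 1 − 0.775 = 0.225.
P(D) = P(D|L1)·P(L1) + P(D|L2)·P(L2) + P(D|L3)·P(L3) + P(D|L4)·P(L4) + P(D|L5)·P(L5)
      = 0.127·0.26 + 0.102·0.08 + 0.217·0.47 + 0.225·0.05 + 0.066·0.14
      = 0.03302 + 0.00816 + 0.10199 + 0.01125 + 0.00924 = 0.16366

0.1637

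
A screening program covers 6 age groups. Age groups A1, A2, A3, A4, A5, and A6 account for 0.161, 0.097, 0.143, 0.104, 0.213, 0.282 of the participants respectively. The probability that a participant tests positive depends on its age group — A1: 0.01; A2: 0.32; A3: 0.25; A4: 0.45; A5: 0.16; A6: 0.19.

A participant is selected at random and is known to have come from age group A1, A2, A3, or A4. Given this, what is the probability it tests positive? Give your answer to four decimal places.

0.2281

Let S = {A1, A2, A3, A4}.
P(S) = 0.161 + 0.097 + 0.143 + 0.104 = 0.505.
P(T ∩ S) = 0.01·0.161 + 0.32·0.097 + 0.25·0.143 + 0.45·0.104 = 0.00161 + 0.03104 + 0.03575 + 0.0468 = 0.1152.
P(T | S) = 0.1152 / 0.505 = 0.228119…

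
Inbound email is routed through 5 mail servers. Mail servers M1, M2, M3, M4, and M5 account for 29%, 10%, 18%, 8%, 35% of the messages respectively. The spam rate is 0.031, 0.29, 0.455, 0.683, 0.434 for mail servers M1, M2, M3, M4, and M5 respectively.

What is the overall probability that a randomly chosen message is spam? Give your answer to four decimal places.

0.3264

By the law of total probability,
P(S) = P(S|M1)·P(M1) + P(S|M2)·P(M2) + P(S|M3)·P(M3) + P(S|M4)·P(M4) + P(S|M5)·P(M5)
      = 0.031·0.29 + 0.29·0.1 + 0.455·0.18 + 0.683·0.08 + 0.434·0.35
      = 0.00899 + 0.029 + 0.0819 + 0.05464 + 0.1519 = 0.32643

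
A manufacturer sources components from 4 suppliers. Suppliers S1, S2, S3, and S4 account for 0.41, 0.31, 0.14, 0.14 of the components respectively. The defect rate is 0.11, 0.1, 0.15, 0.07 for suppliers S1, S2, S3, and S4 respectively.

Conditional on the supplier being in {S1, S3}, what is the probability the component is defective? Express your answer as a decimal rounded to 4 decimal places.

P(D|S) ≈ 0.1202

Let S = {S1, S3}.
P(S) = 0.41 + 0.14 = 0.55.
P(D ∩ S) = 0.11·0.41 + 0.15·0.14 = 0.0451 + 0.021 = 0.0661.
P(D | S) = 0.0661 / 0.55 = 0.120182…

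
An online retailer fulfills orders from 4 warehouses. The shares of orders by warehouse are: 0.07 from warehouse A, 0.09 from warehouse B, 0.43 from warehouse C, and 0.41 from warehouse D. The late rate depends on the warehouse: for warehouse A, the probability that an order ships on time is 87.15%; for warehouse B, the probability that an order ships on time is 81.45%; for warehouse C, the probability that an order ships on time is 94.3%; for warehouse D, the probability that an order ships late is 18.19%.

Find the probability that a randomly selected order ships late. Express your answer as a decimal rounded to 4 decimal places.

P(L|A) = 1 − 0.8715 = 0.1285.
P(L|B) = 1 − 0.8145 = 0.1855.
P(L|C) = 1 − 0.943 = 0.057.
Summing over the partition,
P(L) = P(L|A)·P(A) + P(L|B)·P(B) + P(L|C)·P(C) + P(L|D)·P(D)
      = 0.1285·0.07 + 0.1855·0.09 + 0.057·0.43 + 0.1819·0.41
      = 0.008995 + 0.016695 + 0.02451 + 0.074579 = 0.124779

0.1248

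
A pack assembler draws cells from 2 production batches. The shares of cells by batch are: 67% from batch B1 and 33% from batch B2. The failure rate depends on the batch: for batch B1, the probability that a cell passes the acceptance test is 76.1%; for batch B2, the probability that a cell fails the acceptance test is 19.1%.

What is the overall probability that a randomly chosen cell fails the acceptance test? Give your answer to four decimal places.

P(F|B1) = 1 − 0.761 = 0.239.
P(F) = P(F|B1)·P(B1) + P(F|B2)·P(B2)
      = 0.239·0.67 + 0.191·0.33
      = 0.16013 + 0.06303 = 0.22316

0.2232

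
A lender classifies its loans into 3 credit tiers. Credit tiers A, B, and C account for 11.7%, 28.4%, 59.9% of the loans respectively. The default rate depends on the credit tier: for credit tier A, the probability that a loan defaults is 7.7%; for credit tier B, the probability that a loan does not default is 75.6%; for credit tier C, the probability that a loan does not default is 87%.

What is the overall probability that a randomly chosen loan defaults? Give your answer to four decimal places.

0.1562

P(D|B) = 1 − 0.756 = 0.244.
P(D|C) = 1 − 0.87 = 0.13.
Using total probability over the partition,
P(D) = P(D|A)·P(A) + P(D|B)·P(B) + P(D|C)·P(C)
      = 0.077·0.117 + 0.244·0.284 + 0.13·0.599
      = 0.009009 + 0.069296 + 0.07787 = 0.156175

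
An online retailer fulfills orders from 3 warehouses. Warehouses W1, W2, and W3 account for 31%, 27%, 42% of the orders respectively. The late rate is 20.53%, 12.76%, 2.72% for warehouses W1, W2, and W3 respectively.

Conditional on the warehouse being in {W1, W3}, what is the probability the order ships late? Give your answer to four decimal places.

0.1028

Let S = {W1, W3}.
P(S) = 0.31 + 0.42 = 0.73.
P(L ∩ S) = 0.2053·0.31 + 0.0272·0.42 = 0.063643 + 0.011424 = 0.075067.
P(L | S) = 0.075067 / 0.73 = 0.102832…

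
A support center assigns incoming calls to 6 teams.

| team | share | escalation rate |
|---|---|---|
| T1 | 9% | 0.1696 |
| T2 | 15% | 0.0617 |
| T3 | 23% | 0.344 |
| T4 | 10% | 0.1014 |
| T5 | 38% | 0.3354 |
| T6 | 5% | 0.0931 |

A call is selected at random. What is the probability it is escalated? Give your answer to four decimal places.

P(E) ≈ 0.2459

Using total probability over the partition,
P(E) = P(E|T1)·P(T1) + P(E|T2)·P(T2) + P(E|T3)·P(T3) + P(E|T4)·P(T4) + P(E|T5)·P(T5) + P(E|T6)·P(T6)
      = 0.1696·0.09 + 0.0617·0.15 + 0.344·0.23 + 0.1014·0.1 + 0.3354·0.38 + 0.0931·0.05
      = 0.015264 + 0.009255 + 0.07912 + 0.01014 + 0.127452 + 0.004655 = 0.245886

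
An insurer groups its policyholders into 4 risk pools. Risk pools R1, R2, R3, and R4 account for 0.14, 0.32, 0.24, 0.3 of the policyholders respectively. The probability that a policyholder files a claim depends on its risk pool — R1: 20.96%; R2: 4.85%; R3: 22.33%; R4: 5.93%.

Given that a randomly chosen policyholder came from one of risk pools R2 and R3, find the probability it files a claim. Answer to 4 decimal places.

Let S = {R2, R3}.
P(S) = 0.32 + 0.24 = 0.56.
P(C ∩ S) = 0.0485·0.32 + 0.2233·0.24 = 0.01552 + 0.053592 = 0.069112.
P(C | S) = 0.069112 / 0.56 = 0.123414…

P(C|S) ≈ 0.1234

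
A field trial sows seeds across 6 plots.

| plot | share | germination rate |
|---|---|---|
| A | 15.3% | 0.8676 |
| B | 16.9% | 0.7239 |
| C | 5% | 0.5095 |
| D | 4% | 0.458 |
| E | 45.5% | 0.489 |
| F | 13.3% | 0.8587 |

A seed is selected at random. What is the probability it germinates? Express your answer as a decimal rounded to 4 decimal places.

P(G) = P(G|A)·P(A) + P(G|B)·P(B) + P(G|C)·P(C) + P(G|D)·P(D) + P(G|E)·P(E) + P(G|F)·P(F)
      = 0.8676·0.153 + 0.7239·0.169 + 0.5095·0.05 + 0.458·0.04 + 0.489·0.455 + 0.8587·0.133
      = 0.1327428 + 0.1223391 + 0.025475 + 0.01832 + 0.222495 + 0.1142071 = 0.635579

0.6356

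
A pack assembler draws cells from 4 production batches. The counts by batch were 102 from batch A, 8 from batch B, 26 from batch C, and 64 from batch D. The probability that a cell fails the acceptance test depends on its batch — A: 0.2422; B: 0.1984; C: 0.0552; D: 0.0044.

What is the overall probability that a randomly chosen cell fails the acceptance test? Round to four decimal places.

Total: 102 + 8 + 26 + 64 = 200.
P(A) = 102/200 = 0.51. P(B) = 8/200 = 0.04. P(C) = 26/200 = 0.13. P(D) = 64/200 = 0.32.
P(F) = P(F|A)·P(A) + P(F|B)·P(B) + P(F|C)·P(C) + P(F|D)·P(D)
      = 0.2422·0.51 + 0.1984·0.04 + 0.0552·0.13 + 0.0044·0.32
      = 0.123522 + 0.007936 + 0.007176 + 0.001408 = 0.140042

P(F) ≈ 0.1400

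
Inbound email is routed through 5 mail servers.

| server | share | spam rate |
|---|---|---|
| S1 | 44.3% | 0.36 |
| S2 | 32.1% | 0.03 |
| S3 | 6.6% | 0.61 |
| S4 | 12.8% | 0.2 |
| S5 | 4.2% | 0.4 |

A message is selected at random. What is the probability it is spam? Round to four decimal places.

Using total probability over the partition,
P(S) = P(S|S1)·P(S1) + P(S|S2)·P(S2) + P(S|S3)·P(S3) + P(S|S4)·P(S4) + P(S|S5)·P(S5)
      = 0.36·0.443 + 0.03·0.321 + 0.61·0.066 + 0.2·0.128 + 0.4·0.042
      = 0.15948 + 0.00963 + 0.04026 + 0.0256 + 0.0168 = 0.25177

0.2518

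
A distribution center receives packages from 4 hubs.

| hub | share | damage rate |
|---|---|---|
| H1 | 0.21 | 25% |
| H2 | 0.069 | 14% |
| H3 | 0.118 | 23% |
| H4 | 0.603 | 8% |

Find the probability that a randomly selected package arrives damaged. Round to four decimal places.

P(D) = P(D|H1)·P(H1) + P(D|H2)·P(H2) + P(D|H3)·P(H3) + P(D|H4)·P(H4)
      = 0.25·0.21 + 0.14·0.069 + 0.23·0.118 + 0.08·0.603
      = 0.0525 + 0.00966 + 0.02714 + 0.04824 = 0.13754

P(D) ≈ 0.1375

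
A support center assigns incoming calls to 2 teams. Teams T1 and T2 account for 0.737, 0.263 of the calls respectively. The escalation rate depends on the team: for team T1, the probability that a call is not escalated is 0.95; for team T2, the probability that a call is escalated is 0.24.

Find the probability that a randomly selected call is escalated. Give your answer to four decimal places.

P(E|T1) = 1 − 0.95 = 0.05.
P(E) = P(E|T1)·P(T1) + P(E|T2)·P(T2)
      = 0.05·0.737 + 0.24·0.263
      = 0.03685 + 0.06312 = 0.09997

P(E) ≈ 0.1000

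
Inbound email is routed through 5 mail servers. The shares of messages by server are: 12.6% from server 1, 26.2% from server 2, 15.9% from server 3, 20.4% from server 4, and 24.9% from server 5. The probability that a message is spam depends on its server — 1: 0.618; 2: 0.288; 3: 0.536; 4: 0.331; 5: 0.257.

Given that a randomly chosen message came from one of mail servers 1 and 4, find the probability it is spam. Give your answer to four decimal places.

0.4406

Let J = {1, 4}.
P(J) = 0.126 + 0.204 = 0.33.
P(S ∩ J) = 0.618·0.126 + 0.331·0.204 = 0.077868 + 0.067524 = 0.145392.
P(S | J) = 0.145392 / 0.33 = 0.440582…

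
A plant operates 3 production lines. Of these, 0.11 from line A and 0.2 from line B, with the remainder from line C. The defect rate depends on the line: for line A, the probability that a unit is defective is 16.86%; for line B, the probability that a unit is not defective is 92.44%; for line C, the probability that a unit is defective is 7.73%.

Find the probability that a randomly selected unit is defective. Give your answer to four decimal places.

P(C) = 1 − (0.11 + 0.2) = 0.69.
P(D|B) = 1 − 0.9244 = 0.0756.
Summing over the partition,
P(D) = P(D|A)·P(A) + P(D|B)·P(B) + P(D|C)·P(C)
      = 0.1686·0.11 + 0.0756·0.2 + 0.0773·0.69
      = 0.018546 + 0.01512 + 0.053337 = 0.087003

0.0870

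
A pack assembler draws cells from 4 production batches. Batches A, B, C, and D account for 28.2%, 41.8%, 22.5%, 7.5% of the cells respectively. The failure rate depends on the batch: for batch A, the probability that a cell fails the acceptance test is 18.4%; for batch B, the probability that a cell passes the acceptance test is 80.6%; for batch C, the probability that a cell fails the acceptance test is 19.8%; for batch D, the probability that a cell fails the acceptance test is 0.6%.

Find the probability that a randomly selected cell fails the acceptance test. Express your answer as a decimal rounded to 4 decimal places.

P(F) ≈ 0.1780

P(F|B) = 1 − 0.806 = 0.194.
Summing over the partition,
P(F) = P(F|A)·P(A) + P(F|B)·P(B) + P(F|C)·P(C) + P(F|D)·P(D)
      = 0.184·0.282 + 0.194·0.418 + 0.198·0.225 + 0.006·0.075
      = 0.051888 + 0.081092 + 0.04455 + 0.00045 = 0.17798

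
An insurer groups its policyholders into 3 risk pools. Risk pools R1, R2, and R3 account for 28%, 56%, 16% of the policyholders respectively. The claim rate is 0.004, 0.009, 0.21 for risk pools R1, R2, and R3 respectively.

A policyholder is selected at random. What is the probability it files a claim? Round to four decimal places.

P(C) = P(C|R1)·P(R1) + P(C|R2)·P(R2) + P(C|R3)·P(R3)
      = 0.004·0.28 + 0.009·0.56 + 0.21·0.16
      = 0.00112 + 0.00504 + 0.0336 = 0.03976

P(C) ≈ 0.0398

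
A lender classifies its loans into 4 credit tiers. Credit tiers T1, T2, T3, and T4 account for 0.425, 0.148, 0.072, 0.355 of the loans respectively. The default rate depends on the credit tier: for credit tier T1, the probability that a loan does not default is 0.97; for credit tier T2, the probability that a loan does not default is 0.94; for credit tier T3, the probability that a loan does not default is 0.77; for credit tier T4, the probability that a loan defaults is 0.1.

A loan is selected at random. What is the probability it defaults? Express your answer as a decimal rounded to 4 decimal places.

P(D|T1) = 1 − 0.97 = 0.03.
P(D|T2) = 1 − 0.94 = 0.06.
P(D|T3) = 1 − 0.77 = 0.23.
P(D) = P(D|T1)·P(T1) + P(D|T2)·P(T2) + P(D|T3)·P(T3) + P(D|T4)·P(T4)
      = 0.03·0.425 + 0.06·0.148 + 0.23·0.072 + 0.1·0.355
      = 0.01275 + 0.00888 + 0.01656 + 0.0355 = 0.07369

0.0737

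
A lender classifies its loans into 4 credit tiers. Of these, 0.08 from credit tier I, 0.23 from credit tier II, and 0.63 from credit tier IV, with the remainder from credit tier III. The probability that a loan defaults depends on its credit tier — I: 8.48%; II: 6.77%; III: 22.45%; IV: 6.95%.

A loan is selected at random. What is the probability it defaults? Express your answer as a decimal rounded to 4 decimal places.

P(D) ≈ 0.0796

P(III) = 1 − (0.08 + 0.23 + 0.63) = 0.06.
P(D) = P(D|I)·P(I) + P(D|II)·P(II) + P(D|III)·P(III) + P(D|IV)·P(IV)
      = 0.0848·0.08 + 0.0677·0.23 + 0.2245·0.06 + 0.0695·0.63
      = 0.006784 + 0.015571 + 0.01347 + 0.043785 = 0.07961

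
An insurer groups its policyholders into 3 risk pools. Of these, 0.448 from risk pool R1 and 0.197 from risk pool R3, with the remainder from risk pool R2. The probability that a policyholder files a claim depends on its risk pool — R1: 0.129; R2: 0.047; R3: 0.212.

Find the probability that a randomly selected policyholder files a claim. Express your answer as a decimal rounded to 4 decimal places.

P(C) ≈ 0.1162

P(R2) = 1 − (0.448 + 0.197) = 0.355.
P(C) = P(C|R1)·P(R1) + P(C|R2)·P(R2) + P(C|R3)·P(R3)
      = 0.129·0.448 + 0.047·0.355 + 0.212·0.197
      = 0.057792 + 0.016685 + 0.041764 = 0.116241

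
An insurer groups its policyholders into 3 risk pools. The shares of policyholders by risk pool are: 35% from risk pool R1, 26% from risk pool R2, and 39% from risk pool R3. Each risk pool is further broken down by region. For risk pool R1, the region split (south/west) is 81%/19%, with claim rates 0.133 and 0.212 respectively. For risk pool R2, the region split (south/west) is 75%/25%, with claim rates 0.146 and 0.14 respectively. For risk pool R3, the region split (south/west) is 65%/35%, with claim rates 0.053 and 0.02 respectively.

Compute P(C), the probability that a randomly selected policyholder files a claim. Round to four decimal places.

0.1055

P(C|R1) = 0.81·0.133 + 0.19·0.212 = 0.10773 + 0.04028 = 0.14801
P(C|R2) = 0.75·0.146 + 0.25·0.14 = 0.1095 + 0.035 = 0.1445
P(C|R3) = 0.65·0.053 + 0.35·0.02 = 0.03445 + 0.007 = 0.04145
By total probability over the outer partition,
P(C) = 0.35·0.14801 + 0.26·0.1445 + 0.39·0.04145
      = 0.0518035 + 0.03757 + 0.0161655 = 0.105539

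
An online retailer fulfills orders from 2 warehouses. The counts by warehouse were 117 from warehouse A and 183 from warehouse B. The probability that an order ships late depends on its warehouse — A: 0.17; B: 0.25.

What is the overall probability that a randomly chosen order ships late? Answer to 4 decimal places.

Total: 117 + 183 = 300.
P(A) = 117/300 = 0.39. P(B) = 183/300 = 0.61.
Summing over the partition,
P(L) = P(L|A)·P(A) + P(L|B)·P(B)
      = 0.17·0.39 + 0.25·0.61
      = 0.0663 + 0.1525 = 0.2188

P(L) ≈ 0.2188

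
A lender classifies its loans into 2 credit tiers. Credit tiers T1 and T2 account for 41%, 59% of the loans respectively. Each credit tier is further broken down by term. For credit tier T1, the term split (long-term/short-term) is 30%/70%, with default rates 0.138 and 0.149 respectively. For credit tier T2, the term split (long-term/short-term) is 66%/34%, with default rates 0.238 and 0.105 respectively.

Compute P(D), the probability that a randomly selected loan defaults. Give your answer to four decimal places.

0.1735

P(D|T1) = 0.3·0.138 + 0.7·0.149 = 0.0414 + 0.1043 = 0.1457
P(D|T2) = 0.66·0.238 + 0.34·0.105 = 0.15708 + 0.0357 = 0.19278
Then overall,
P(D) = 0.41·0.1457 + 0.59·0.19278
      = 0.059737 + 0.1137402 = 0.1734772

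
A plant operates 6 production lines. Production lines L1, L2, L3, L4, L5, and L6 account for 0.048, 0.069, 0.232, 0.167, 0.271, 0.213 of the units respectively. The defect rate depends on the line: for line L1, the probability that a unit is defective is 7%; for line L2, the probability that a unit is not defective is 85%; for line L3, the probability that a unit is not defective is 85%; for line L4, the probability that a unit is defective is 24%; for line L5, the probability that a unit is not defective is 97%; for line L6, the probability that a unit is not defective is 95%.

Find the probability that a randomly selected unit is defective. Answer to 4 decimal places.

P(D) ≈ 0.1074

P(D|L2) = 1 − 0.85 = 0.15.
P(D|L3) = 1 − 0.85 = 0.15.
P(D|L5) = 1 − 0.97 = 0.03.
P(D|L6) = 1 − 0.95 = 0.05.
P(D) = P(D|L1)·P(L1) + P(D|L2)·P(L2) + P(D|L3)·P(L3) + P(D|L4)·P(L4) + P(D|L5)·P(L5) + P(D|L6)·P(L6)
      = 0.07·0.048 + 0.15·0.069 + 0.15·0.232 + 0.24·0.167 + 0.03·0.271 + 0.05·0.213
      = 0.00336 + 0.01035 + 0.0348 + 0.04008 + 0.00813 + 0.01065 = 0.10737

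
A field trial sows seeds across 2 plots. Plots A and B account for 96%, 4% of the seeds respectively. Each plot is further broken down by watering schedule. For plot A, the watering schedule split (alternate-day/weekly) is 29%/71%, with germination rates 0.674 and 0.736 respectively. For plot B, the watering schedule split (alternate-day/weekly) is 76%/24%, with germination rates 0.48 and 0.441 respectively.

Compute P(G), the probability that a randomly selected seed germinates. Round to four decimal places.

P(G|A) = 0.29·0.674 + 0.71·0.736 = 0.19546 + 0.52256 = 0.71802
P(G|B) = 0.76·0.48 + 0.24·0.441 = 0.3648 + 0.10584 = 0.47064
By total probability over the outer partition,
P(G) = 0.96·0.71802 + 0.04·0.47064
      = 0.6892992 + 0.0188256 = 0.7081248

0.7081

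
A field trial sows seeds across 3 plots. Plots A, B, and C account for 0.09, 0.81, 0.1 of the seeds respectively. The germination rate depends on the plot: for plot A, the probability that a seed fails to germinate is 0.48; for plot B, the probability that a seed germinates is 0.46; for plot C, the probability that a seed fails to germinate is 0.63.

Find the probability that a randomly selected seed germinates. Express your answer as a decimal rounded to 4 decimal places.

P(G|A) = 1 − 0.48 = 0.52.
P(G|C) = 1 − 0.63 = 0.37.
Using total probability over the partition,
P(G) = P(G|A)·P(A) + P(G|B)·P(B) + P(G|C)·P(C)
      = 0.52·0.09 + 0.46·0.81 + 0.37·0.1
      = 0.0468 + 0.3726 + 0.037 = 0.4564

0.4564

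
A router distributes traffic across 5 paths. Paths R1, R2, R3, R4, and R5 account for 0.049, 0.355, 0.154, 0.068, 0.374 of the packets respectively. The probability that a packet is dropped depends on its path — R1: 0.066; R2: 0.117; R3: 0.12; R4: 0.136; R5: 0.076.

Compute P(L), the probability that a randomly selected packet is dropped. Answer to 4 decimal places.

Summing over the partition,
P(L) = P(L|R1)·P(R1) + P(L|R2)·P(R2) + P(L|R3)·P(R3) + P(L|R4)·P(R4) + P(L|R5)·P(R5)
      = 0.066·0.049 + 0.117·0.355 + 0.12·0.154 + 0.136·0.068 + 0.076·0.374
      = 0.003234 + 0.041535 + 0.01848 + 0.009248 + 0.028424 = 0.100921

0.1009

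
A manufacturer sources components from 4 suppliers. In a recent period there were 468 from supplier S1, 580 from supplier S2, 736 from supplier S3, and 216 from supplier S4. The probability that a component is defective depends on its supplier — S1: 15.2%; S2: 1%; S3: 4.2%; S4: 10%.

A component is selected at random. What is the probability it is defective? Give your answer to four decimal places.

0.0647

Total: 468 + 580 + 736 + 216 = 2000.
P(S1) = 468/2000 = 0.234. P(S2) = 580/2000 = 0.29. P(S3) = 736/2000 = 0.368. P(S4) = 216/2000 = 0.108.
P(D) = P(D|S1)·P(S1) + P(D|S2)·P(S2) + P(D|S3)·P(S3) + P(D|S4)·P(S4)
      = 0.152·0.234 + 0.01·0.29 + 0.042·0.368 + 0.1·0.108
      = 0.035568 + 0.0029 + 0.015456 + 0.0108 = 0.064724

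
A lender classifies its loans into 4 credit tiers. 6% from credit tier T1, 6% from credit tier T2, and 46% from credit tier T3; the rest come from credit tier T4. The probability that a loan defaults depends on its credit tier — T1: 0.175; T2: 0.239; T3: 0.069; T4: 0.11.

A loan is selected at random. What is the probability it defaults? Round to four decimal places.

P(T4) = 1 − (0.06 + 0.06 + 0.46) = 0.42.
Summing over the partition,
P(D) = P(D|T1)·P(T1) + P(D|T2)·P(T2) + P(D|T3)·P(T3) + P(D|T4)·P(T4)
      = 0.175·0.06 + 0.239·0.06 + 0.069·0.46 + 0.11·0.42
      = 0.0105 + 0.01434 + 0.03174 + 0.0462 = 0.10278

P(D) ≈ 0.1028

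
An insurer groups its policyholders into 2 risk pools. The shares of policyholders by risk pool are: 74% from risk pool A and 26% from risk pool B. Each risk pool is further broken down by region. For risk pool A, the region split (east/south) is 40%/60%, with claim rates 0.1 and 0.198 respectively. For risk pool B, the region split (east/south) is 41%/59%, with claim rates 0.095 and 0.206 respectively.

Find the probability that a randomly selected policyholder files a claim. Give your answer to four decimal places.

P(C) ≈ 0.1592

P(C|A) = 0.4·0.1 + 0.6·0.198 = 0.04 + 0.1188 = 0.1588
P(C|B) = 0.41·0.095 + 0.59·0.206 = 0.03895 + 0.12154 = 0.16049
By total probability over the outer partition,
P(C) = 0.74·0.1588 + 0.26·0.16049
      = 0.117512 + 0.0417274 = 0.1592394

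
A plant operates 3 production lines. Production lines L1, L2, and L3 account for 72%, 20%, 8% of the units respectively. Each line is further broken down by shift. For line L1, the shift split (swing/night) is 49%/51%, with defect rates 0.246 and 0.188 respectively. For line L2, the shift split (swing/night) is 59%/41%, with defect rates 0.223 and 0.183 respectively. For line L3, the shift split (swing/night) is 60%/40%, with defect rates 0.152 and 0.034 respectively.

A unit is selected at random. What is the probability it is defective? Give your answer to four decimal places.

P(D|L1) = 0.49·0.246 + 0.51·0.188 = 0.12054 + 0.09588 = 0.21642
P(D|L2) = 0.59·0.223 + 0.41·0.183 = 0.13157 + 0.07503 = 0.2066
P(D|L3) = 0.6·0.152 + 0.4·0.034 = 0.0912 + 0.0136 = 0.1048
By total probability over the outer partition,
P(D) = 0.72·0.21642 + 0.2·0.2066 + 0.08·0.1048
      = 0.1558224 + 0.04132 + 0.008384 = 0.2055264

0.2055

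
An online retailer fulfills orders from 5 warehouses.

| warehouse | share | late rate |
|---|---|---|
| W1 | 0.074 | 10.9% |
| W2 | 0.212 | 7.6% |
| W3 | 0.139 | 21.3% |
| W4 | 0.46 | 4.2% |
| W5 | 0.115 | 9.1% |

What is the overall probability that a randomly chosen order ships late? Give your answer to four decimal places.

P(L) ≈ 0.0836

By the law of total probability,
P(L) = P(L|W1)·P(W1) + P(L|W2)·P(W2) + P(L|W3)·P(W3) + P(L|W4)·P(W4) + P(L|W5)·P(W5)
      = 0.109·0.074 + 0.076·0.212 + 0.213·0.139 + 0.042·0.46 + 0.091·0.115
      = 0.008066 + 0.016112 + 0.029607 + 0.01932 + 0.010465 = 0.08357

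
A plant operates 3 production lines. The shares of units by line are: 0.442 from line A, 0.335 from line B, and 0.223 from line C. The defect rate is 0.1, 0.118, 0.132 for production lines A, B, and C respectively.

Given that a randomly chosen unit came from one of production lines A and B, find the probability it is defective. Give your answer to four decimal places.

Let S = {A, B}.
P(S) = 0.442 + 0.335 = 0.777.
P(D ∩ S) = 0.1·0.442 + 0.118·0.335 = 0.0442 + 0.03953 = 0.08373.
P(D | S) = 0.08373 / 0.777 = 0.107761…

P(D|S) ≈ 0.1078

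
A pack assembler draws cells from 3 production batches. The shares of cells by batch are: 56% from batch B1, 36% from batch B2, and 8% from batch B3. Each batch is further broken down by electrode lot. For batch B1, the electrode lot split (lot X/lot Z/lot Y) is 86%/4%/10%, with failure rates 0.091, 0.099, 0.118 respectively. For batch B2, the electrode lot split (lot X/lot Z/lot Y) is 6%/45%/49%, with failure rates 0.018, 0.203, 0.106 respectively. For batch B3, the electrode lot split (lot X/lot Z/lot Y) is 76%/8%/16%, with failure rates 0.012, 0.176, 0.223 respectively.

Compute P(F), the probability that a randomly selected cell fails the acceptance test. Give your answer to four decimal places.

P(F) ≈ 0.1093

P(F|B1) = 0.86·0.091 + 0.04·0.099 + 0.1·0.118 = 0.07826 + 0.00396 + 0.0118 = 0.09402
P(F|B2) = 0.06·0.018 + 0.45·0.203 + 0.49·0.106 = 0.00108 + 0.09135 + 0.05194 = 0.14437
P(F|B3) = 0.76·0.012 + 0.08·0.176 + 0.16·0.223 = 0.00912 + 0.01408 + 0.03568 = 0.05888
Then overall,
P(F) = 0.56·0.09402 + 0.36·0.14437 + 0.08·0.05888
      = 0.0526512 + 0.0519732 + 0.0047104 = 0.1093348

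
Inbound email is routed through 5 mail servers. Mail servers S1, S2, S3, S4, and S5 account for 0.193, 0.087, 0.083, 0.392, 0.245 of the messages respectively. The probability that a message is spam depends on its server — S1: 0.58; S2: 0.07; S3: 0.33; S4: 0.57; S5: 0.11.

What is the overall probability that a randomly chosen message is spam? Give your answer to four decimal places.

P(S) = P(S|S1)·P(S1) + P(S|S2)·P(S2) + P(S|S3)·P(S3) + P(S|S4)·P(S4) + P(S|S5)·P(S5)
      = 0.58·0.193 + 0.07·0.087 + 0.33·0.083 + 0.57·0.392 + 0.11·0.245
      = 0.11194 + 0.00609 + 0.02739 + 0.22344 + 0.02695 = 0.39581

0.3958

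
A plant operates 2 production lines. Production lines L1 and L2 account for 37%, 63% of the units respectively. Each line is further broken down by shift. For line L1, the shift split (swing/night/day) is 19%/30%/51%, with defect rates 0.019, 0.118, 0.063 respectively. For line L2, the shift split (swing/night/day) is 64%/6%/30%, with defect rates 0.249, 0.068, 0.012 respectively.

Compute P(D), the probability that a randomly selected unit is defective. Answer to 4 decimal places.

P(D) ≈ 0.1316

P(D|L1) = 0.19·0.019 + 0.3·0.118 + 0.51·0.063 = 0.00361 + 0.0354 + 0.03213 = 0.07114
P(D|L2) = 0.64·0.249 + 0.06·0.068 + 0.3·0.012 = 0.15936 + 0.00408 + 0.0036 = 0.16704
Then overall,
P(D) = 0.37·0.07114 + 0.63·0.16704
      = 0.0263218 + 0.1052352 = 0.131557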